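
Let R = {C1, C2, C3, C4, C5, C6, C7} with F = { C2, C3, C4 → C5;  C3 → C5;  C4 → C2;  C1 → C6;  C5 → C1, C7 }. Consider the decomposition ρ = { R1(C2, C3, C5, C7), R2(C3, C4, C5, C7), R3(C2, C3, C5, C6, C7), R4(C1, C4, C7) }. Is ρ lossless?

No

Chase test. Columns are C1, C2, C3, C4, C5, C6, C7; row i has aⱼ where attribute j ∈ Ri, else bᵢⱼ.
Initial tableau (one row per fragment):
  row 1: b11 a2 a3 b14 a5 b16 a7
  row 2: b21 b22 a3 a4 a5 b26 a7
  row 3: b31 a2 a3 b34 a5 a6 a7
  row 4: a1 b42 b43 a4 b45 b46 a7
Rows 2 and 4 agree on C4; apply C4→C2 and equate their C2 entries.
Rows 1 and 2 agree on C5; apply C5→C1, C7 and equate their C1, C7 entries.
Rows 1 and 3 agree on C5; apply C5→C1, C7 and equate their C1, C7 entries.
Rows 1 and 2 agree on C1; apply C1→C6 and equate their C6 entries.
Rows 1 and 3 agree on C1; apply C1→C6 and equate their C6 entries.
No row becomes fully distinguished — the join is lossy.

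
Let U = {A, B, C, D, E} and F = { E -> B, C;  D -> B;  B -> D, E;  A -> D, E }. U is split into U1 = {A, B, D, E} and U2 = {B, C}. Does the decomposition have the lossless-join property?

Common attributes: U1 ∩ U2 = {B}.
Closure of {B}: B → D, E applies, adding D, E; E → B, C applies, adding C. So (B)⁺ = {B, C, D, E}.
This closure contains every attribute of U2, so U1 ∩ U2 → U2. The join is lossless.

Yes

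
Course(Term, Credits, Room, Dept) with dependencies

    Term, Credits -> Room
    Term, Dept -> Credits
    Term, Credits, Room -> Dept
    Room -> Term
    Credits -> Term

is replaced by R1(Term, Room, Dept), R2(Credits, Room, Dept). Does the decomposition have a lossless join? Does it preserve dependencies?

lossless and dependency-preserving

Lossless test: (Room, Dept)⁺ = {Term, Credits, Room, Dept}, which contains all of one fragment — lossless.
Dependency preservation: Term, Credits → Room; Term, Dept → Credits; Term, Credits, Room → Dept; Credits → Term are not contained in any single fragment, but the restricted closure of each left-hand side across the fragments still reaches the right-hand side; the remaining FDs each lie inside some fragment. All dependencies are preserved.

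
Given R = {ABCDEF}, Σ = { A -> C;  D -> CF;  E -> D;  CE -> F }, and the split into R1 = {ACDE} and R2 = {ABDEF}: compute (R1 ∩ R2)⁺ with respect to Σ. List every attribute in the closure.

R1 ∩ R2 = {ADE}.
A → C applies, adding C
D → CF applies, adding F
Closure: {ACDEF}.

ACDEF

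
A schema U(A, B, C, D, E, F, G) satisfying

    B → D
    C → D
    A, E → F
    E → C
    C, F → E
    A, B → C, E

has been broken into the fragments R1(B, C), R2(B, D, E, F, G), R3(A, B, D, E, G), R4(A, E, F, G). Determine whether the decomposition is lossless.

Chase test. Columns are A, B, C, D, E, F, G; row i has aⱼ where attribute j ∈ Ri, else bᵢⱼ.
Initial tableau (one row per fragment):
  row 1: b11 a2 a3 b14 b15 b16 b17
  row 2: b21 a2 b23 a4 a5 a6 a7
  row 3: a1 a2 b33 a4 a5 b36 a7
  row 4: a1 b42 b43 b44 a5 a6 a7
Rows 1 and 2 agree on B; apply B→D and equate their D entries.
Rows 3 and 4 agree on A, E; apply A, E→F and equate their F entries.
Rows 2 and 3 agree on E; apply E→C and equate their C entries.
Rows 2 and 4 agree on E; apply E→C and equate their C entries.
Rows 2 and 4 agree on C; apply C→D and equate their D entries.
No row becomes fully distinguished — the join is lossy.

No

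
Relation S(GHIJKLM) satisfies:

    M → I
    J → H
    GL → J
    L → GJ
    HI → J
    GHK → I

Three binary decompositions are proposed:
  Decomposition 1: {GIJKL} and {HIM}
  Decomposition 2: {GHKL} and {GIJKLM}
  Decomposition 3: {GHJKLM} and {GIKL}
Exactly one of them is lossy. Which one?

Decomposition 1: common = {I}, closure = {I} → lossy.
Decomposition 2: common = {GKL}, closure = {GHIJKL} → lossless.
Decomposition 3: common = {GKL}, closure = {GHIJKL} → lossless.

Decomposition 1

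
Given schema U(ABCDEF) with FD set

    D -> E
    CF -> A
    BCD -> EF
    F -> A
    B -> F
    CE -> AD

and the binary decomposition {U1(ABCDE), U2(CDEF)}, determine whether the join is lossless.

Common attributes: U1 ∩ U2 = {CDE}.
Closure of {CDE}: CE → AD applies, adding A. So (CDE)⁺ = {ACDE}.
The closure contains neither all of U1 = {ABCDE} nor all of U2 = {CDEF}, so the common attributes are not a superkey of either fragment. The join is lossy.

No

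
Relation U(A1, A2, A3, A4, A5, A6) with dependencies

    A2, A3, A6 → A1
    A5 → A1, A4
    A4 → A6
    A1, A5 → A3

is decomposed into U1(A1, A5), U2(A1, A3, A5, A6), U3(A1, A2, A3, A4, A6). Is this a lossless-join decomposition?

No

Chase test. Columns are A1, A2, A3, A4, A5, A6; row i has aⱼ where attribute j ∈ Ui, else bᵢⱼ.
Initial tableau (one row per fragment):
  row 1: a1 b12 b13 b14 a5 b16
  row 2: a1 b22 a3 b24 a5 a6
  row 3: a1 a2 a3 a4 b35 a6
Rows 1 and 2 agree on A5; apply A5→A1, A4 and equate their A1, A4 entries.
Rows 1 and 2 agree on A4; apply A4→A6 and equate their A6 entries.
Rows 1 and 2 agree on A1, A5; apply A1, A5→A3 and equate their A3 entries.
No row becomes fully distinguished — the join is lossy.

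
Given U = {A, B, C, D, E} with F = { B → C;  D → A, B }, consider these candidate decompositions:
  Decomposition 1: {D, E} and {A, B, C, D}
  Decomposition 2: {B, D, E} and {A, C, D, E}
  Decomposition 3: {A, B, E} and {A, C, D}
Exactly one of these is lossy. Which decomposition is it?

Decomposition 1: common = {D}, closure = {A, B, C, D} → lossless.
Decomposition 2: common = {D, E}, closure = {A, B, C, D, E} → lossless.
Decomposition 3: common = {A}, closure = {A} → lossy.

Decomposition 3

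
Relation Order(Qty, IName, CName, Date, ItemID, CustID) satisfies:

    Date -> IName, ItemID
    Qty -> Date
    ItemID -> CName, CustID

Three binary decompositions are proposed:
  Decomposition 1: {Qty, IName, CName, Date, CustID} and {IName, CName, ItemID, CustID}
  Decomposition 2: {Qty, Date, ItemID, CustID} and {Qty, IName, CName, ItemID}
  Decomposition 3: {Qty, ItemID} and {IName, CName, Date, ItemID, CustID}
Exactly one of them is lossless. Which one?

Decomposition 1: common = {IName, CName, CustID}, closure = {IName, CName, CustID} → lossy.
Decomposition 2: common = {Qty, ItemID}, closure = {Qty, IName, CName, Date, ItemID, CustID} → lossless.
Decomposition 3: common = {ItemID}, closure = {CName, ItemID, CustID} → lossy.

Decomposition 2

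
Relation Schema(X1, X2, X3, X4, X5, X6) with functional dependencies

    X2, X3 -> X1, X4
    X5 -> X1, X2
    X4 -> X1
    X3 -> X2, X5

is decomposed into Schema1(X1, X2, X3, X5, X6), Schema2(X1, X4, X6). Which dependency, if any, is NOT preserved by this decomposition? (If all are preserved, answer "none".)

Check X2, X3 → X1, X4: no single fragment contains all of {X1, X2, X3, X4}, and the restricted closure of {X2, X3} across the fragments never reaches {X1, X4}.
X5 → X1, X2 is preserved.
X4 → X1 is preserved.
X3 → X2, X5 is preserved.

X2, X3 -> X1, X4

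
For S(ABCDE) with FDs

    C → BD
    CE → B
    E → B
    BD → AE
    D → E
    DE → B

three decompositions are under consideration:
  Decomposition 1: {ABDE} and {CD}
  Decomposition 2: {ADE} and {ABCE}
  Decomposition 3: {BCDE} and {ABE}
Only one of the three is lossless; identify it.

Decomposition 1: common = {D}, closure = {ABDE} → lossless.
Decomposition 2: common = {AE}, closure = {ABE} → lossy.
Decomposition 3: common = {BE}, closure = {BE} → lossy.

Decomposition 1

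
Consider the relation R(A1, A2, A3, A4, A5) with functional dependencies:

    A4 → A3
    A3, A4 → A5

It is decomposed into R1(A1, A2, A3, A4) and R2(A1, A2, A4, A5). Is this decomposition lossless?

Yes

Common attributes: R1 ∩ R2 = {A1, A2, A4}.
Closure of {A1, A2, A4}: A4 → A3 applies, adding A3; A3, A4 → A5 applies, adding A5. So (A1, A2, A4)⁺ = {A1, A2, A3, A4, A5}.
This closure contains every attribute of R1, so R1 ∩ R2 → R1. The join is lossless.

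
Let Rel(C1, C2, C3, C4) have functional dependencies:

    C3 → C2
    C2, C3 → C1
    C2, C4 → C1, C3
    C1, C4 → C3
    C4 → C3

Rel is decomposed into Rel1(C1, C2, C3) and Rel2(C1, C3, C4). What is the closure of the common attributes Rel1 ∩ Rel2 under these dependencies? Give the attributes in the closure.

Rel1 ∩ Rel2 = {C1, C3}.
C3 → C2 applies, adding C2
Closure: {C1, C2, C3}.

C1, C2, C3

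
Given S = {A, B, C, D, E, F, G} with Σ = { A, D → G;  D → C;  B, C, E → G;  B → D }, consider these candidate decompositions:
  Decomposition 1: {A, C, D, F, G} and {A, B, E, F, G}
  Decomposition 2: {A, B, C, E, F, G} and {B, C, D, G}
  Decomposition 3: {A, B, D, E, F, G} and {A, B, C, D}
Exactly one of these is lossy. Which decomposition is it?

Decomposition 1: common = {A, F, G}, closure = {A, F, G} → lossy.
Decomposition 2: common = {B, C, G}, closure = {B, C, D, G} → lossless.
Decomposition 3: common = {A, B, D}, closure = {A, B, C, D, G} → lossless.

Decomposition 1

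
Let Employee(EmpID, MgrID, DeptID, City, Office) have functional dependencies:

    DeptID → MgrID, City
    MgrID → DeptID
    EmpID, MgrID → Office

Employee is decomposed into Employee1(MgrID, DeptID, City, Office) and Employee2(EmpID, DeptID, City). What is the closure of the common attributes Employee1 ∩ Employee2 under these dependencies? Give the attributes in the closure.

Employee1 ∩ Employee2 = {DeptID, City}.
DeptID → MgrID, City applies, adding MgrID
Closure: {MgrID, DeptID, City}.

MgrID, DeptID, City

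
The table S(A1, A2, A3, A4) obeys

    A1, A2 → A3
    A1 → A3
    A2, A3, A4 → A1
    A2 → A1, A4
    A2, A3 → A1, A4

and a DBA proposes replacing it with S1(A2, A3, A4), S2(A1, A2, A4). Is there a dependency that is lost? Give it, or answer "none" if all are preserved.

Check A1 → A3: no single fragment contains all of {A1, A3}, and the restricted closure of {A1} across the fragments never reaches {A3}.
A1, A2 → A3 is preserved.
A2, A3, A4 → A1 is preserved.
A2 → A1, A4 is preserved.
A2, A3 → A1, A4 is preserved.

A1 → A3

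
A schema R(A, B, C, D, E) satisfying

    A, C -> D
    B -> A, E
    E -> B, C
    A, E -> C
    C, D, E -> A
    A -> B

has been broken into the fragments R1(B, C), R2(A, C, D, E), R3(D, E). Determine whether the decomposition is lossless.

Chase test. Columns are A, B, C, D, E; row i has aⱼ where attribute j ∈ Ri, else bᵢⱼ.
Initial tableau (one row per fragment):
  row 1: b11 a2 a3 b14 b15
  row 2: a1 b22 a3 a4 a5
  row 3: b31 b32 b33 a4 a5
Rows 2 and 3 agree on E; apply E→B, C and equate their B, C entries.
Rows 2 and 3 agree on C, D, E; apply C, D, E→A and equate their A entries.
No row becomes fully distinguished — the join is lossy.

No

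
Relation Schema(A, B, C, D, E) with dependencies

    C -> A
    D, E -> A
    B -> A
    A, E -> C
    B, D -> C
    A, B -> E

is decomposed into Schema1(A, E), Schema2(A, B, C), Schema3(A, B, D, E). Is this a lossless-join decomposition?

Chase test. Columns are A, B, C, D, E; row i has aⱼ where attribute j ∈ Schemai, else bᵢⱼ.
Initial tableau (one row per fragment):
  row 1: a1 b12 b13 b14 a5
  row 2: a1 a2 a3 b24 b25
  row 3: a1 a2 b33 a4 a5
Rows 1 and 3 agree on A, E; apply A, E→C and equate their C entries.
Rows 2 and 3 agree on A, B; apply A, B→E and equate their E entries.
Rows 1 and 2 agree on A, E; apply A, E→C and equate their C entries.
Row 3 is now all distinguished symbols — the join is lossless.

Yes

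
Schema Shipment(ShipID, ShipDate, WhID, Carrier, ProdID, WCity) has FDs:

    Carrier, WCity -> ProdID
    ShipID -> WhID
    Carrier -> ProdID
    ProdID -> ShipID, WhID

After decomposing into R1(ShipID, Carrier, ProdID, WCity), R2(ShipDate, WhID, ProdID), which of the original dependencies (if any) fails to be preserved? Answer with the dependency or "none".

Check ShipID → WhID: no single fragment contains all of {ShipID, WhID}, and the restricted closure of {ShipID} across the fragments never reaches {WhID}.
Carrier, WCity → ProdID is preserved.
Carrier → ProdID is preserved.
ProdID → ShipID, WhID is preserved.

ShipID -> WhID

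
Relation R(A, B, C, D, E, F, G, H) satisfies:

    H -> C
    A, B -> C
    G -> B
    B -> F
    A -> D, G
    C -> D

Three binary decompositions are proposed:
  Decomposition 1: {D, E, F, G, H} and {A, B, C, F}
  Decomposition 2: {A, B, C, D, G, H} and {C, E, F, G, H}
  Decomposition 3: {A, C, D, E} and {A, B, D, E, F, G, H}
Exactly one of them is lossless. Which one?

Decomposition 3

Decomposition 1: common = {F}, closure = {F} → lossy.
Decomposition 2: common = {C, G, H}, closure = {B, C, D, F, G, H} → lossy.
Decomposition 3: common = {A, D, E}, closure = {A, B, C, D, E, F, G} → lossless.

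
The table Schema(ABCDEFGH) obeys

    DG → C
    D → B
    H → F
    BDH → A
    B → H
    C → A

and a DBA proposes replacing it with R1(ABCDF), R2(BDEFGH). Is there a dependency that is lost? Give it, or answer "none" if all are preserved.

Check DG → C: no single fragment contains all of {CDG}, and the restricted closure of {DG} across the fragments never reaches {C}.
D → B is preserved.
H → F is preserved.
BDH → A is preserved.
B → H is preserved.
C → A is preserved.

DG → C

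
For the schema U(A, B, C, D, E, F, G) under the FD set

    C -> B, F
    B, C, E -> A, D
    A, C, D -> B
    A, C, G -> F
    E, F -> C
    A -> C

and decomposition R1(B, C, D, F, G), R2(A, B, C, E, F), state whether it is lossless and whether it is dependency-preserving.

Lossless test: (B, C, F)⁺ = {B, C, F}, which is a superkey of neither fragment — lossy.
Dependency preservation: the restricted closure of {B, C, E} across the fragments never reaches {A, D}, so B, C, E → A, D cannot be enforced without a join — not preserved.

lossy and not dependency-preserving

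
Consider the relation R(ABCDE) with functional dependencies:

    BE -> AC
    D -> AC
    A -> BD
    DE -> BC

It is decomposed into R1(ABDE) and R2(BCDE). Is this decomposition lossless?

Yes

Common attributes: R1 ∩ R2 = {BDE}.
Closure of {BDE}: BE → AC applies, adding AC. So (BDE)⁺ = {ABCDE}.
This closure contains every attribute of R1, so R1 ∩ R2 → R1. The join is lossless.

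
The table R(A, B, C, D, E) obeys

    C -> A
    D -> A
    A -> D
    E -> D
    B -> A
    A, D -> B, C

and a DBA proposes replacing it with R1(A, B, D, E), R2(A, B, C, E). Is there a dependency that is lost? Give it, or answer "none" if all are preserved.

C → A lies within R2.
D → A lies within R1.
A → D lies within R1.
E → D lies within R1.
B → A lies within R1.
A, D → B, C: restricted closure across fragments reaches B, C.
Every dependency is enforceable on the fragments, so the decomposition is dependency-preserving.

none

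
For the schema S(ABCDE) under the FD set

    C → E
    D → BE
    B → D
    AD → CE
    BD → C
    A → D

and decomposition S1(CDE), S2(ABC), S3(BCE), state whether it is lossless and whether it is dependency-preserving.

Lossless test (chase): Rows 1 and 2 agree on C; apply C→E and equate their E entries. Rows 2 and 3 agree on B; apply B→D and equate their D entries. No row becomes fully distinguished — the join is lossy.
Dependency preservation: the restricted closure of {D} across the fragments never reaches {BE}, so D → BE cannot be enforced without a join — not preserved.

lossy and not dependency-preserving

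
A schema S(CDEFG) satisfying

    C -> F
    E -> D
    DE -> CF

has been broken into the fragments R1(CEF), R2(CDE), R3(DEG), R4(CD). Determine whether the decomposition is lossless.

Yes

Chase test. Columns are CDEFG; row i has aⱼ where attribute j ∈ Ri, else bᵢⱼ.
Initial tableau (one row per fragment):
  row 1: a1 b12 a3 a4 b15
  row 2: a1 a2 a3 b24 b25
  row 3: b31 a2 a3 b34 a5
  row 4: a1 a2 b43 b44 b45
Rows 1 and 2 agree on C; apply C→F and equate their F entries.
Rows 1 and 4 agree on C; apply C→F and equate their F entries.
Rows 1 and 2 agree on E; apply E→D and equate their D entries.
Rows 1 and 3 agree on DE; apply DE→CF and equate their CF entries.
Row 3 is now all distinguished symbols — the join is lossless.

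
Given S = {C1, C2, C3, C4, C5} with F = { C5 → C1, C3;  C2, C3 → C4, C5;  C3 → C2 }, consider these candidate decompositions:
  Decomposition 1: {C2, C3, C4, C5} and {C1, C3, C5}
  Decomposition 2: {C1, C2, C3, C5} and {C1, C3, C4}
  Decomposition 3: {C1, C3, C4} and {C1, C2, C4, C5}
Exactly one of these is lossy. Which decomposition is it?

Decomposition 1: common = {C3, C5}, closure = {C1, C2, C3, C4, C5} → lossless.
Decomposition 2: common = {C1, C3}, closure = {C1, C2, C3, C4, C5} → lossless.
Decomposition 3: common = {C1, C4}, closure = {C1, C4} → lossy.

Decomposition 3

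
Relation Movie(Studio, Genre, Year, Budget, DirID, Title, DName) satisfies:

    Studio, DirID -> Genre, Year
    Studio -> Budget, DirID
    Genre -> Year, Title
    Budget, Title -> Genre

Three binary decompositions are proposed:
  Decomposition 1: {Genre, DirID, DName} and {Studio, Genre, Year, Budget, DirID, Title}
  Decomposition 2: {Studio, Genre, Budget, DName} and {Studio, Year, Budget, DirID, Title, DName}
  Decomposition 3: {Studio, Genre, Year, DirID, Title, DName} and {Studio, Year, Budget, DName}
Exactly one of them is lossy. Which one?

Decomposition 1

Decomposition 1: common = {Genre, DirID}, closure = {Genre, Year, DirID, Title} → lossy.
Decomposition 2: common = {Studio, Budget, DName}, closure = {Studio, Genre, Year, Budget, DirID, Title, DName} → lossless.
Decomposition 3: common = {Studio, Year, DName}, closure = {Studio, Genre, Year, Budget, DirID, Title, DName} → lossless.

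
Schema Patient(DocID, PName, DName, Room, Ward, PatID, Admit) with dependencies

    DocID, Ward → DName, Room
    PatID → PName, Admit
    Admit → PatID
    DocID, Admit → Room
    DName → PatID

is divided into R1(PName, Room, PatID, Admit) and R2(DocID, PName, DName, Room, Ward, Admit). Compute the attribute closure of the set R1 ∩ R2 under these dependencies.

R1 ∩ R2 = {PName, Room, Admit}.
Admit → PatID applies, adding PatID
Closure: {PName, Room, PatID, Admit}.

PName, Room, PatID, Admit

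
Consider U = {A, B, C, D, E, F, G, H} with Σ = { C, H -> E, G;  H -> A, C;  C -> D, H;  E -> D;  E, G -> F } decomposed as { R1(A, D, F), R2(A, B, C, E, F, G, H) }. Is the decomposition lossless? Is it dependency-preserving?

Lossless test: (A, F)⁺ = {A, F}, which is a superkey of neither fragment — lossy.
Dependency preservation: the restricted closure of {C} across the fragments never reaches {D, H}, so C → D, H cannot be enforced without a join — not preserved.

lossy and not dependency-preserving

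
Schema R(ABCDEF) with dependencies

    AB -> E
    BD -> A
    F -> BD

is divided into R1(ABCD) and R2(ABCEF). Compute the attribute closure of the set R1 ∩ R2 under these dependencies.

ABCE

R1 ∩ R2 = {ABC}.
AB → E applies, adding E
Closure: {ABCE}.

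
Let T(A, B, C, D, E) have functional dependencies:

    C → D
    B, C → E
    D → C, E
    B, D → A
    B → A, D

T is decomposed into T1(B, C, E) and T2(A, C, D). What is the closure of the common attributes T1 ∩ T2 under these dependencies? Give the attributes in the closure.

C, D, E

T1 ∩ T2 = {C}.
C → D applies, adding D
D → C, E applies, adding E
Closure: {C, D, E}.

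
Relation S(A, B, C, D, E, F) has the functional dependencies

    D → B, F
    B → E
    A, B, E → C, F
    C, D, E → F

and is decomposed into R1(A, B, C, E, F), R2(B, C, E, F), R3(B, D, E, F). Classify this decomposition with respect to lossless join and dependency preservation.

lossy but dependency-preserving

Lossless test (chase): applying each FD to every pair of rows produces no changes in the tableau, so no row becomes fully distinguished — the join is lossy.
Dependency preservation: C, D, E → F is not contained in any single fragment, but the restricted closure of its left-hand side across the fragments still reaches the right-hand side; the remaining FDs each lie inside some fragment. All dependencies are preserved.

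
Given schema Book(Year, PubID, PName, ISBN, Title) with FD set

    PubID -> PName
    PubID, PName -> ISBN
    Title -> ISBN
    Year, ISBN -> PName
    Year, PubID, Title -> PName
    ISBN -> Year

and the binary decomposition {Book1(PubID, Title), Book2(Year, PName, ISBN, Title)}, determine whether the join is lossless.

Common attributes: Book1 ∩ Book2 = {Title}.
Closure of {Title}: Title → ISBN applies, adding ISBN; ISBN → Year applies, adding Year; Year, ISBN → PName applies, adding PName. So (Title)⁺ = {Year, PName, ISBN, Title}.
This closure contains every attribute of Book2, so Book1 ∩ Book2 → Book2. The join is lossless.

Yes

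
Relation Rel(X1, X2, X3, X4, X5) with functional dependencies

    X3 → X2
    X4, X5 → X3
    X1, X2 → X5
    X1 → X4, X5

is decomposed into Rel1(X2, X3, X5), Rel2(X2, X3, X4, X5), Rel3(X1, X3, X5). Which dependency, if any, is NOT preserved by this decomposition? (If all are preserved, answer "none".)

X1 → X4, X5

Check X1 → X4, X5: no single fragment contains all of {X1, X4, X5}, and the restricted closure of {X1} across the fragments never reaches {X4, X5}.
X3 → X2 is preserved.
X4, X5 → X3 is preserved.
X1, X2 → X5 is preserved.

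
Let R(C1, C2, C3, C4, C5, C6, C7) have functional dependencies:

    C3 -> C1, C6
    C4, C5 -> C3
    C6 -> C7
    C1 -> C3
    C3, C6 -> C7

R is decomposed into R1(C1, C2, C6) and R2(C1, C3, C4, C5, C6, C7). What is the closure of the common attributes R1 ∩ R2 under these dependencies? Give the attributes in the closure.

C1, C3, C6, C7

R1 ∩ R2 = {C1, C6}.
C6 → C7 applies, adding C7
C1 → C3 applies, adding C3
Closure: {C1, C3, C6, C7}.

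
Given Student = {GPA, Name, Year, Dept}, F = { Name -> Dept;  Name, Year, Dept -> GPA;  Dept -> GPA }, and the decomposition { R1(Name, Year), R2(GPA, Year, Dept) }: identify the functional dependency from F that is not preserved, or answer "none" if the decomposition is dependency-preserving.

Check Name → Dept: no single fragment contains all of {Name, Dept}, and the restricted closure of {Name} across the fragments never reaches {Dept}.
Name, Year, Dept → GPA is preserved.
Dept → GPA is preserved.

Name -> Dept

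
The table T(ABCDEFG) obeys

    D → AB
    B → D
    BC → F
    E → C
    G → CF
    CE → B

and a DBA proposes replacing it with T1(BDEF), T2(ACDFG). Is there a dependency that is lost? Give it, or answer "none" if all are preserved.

Check E → C: no single fragment contains all of {CE}, and the restricted closure of {E} across the fragments never reaches {C}.
D → AB is preserved.
B → D is preserved.
BC → F is preserved.
G → CF is preserved.
CE → B is preserved.

E → C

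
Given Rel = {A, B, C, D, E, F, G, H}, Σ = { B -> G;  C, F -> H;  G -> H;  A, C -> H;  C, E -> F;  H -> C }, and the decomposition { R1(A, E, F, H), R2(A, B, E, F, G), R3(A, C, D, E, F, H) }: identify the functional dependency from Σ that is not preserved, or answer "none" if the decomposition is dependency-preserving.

Check G → H: no single fragment contains all of {G, H}, and the restricted closure of {G} across the fragments never reaches {H}.
B → G is preserved.
C, F → H is preserved.
A, C → H is preserved.
C, E → F is preserved.
H → C is preserved.

G -> H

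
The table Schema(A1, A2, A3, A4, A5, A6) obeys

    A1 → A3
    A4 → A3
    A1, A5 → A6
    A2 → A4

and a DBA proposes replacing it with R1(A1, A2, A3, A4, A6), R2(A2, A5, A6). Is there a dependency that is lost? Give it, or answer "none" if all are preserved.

A1, A5 → A6

Check A1, A5 → A6: no single fragment contains all of {A1, A5, A6}, and the restricted closure of {A1, A5} across the fragments never reaches {A6}.
A1 → A3 is preserved.
A4 → A3 is preserved.
A2 → A4 is preserved.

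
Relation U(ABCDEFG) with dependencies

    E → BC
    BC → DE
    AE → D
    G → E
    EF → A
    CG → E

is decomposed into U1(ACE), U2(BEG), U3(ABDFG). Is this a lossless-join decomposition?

Yes

Chase test. Columns are ABCDEFG; row i has aⱼ where attribute j ∈ Ui, else bᵢⱼ.
Initial tableau (one row per fragment):
  row 1: a1 b12 a3 b14 a5 b16 b17
  row 2: b21 a2 b23 b24 a5 b26 a7
  row 3: a1 a2 b33 a4 b35 a6 a7
Rows 1 and 2 agree on E; apply E→BC and equate their BC entries.
Rows 1 and 2 agree on BC; apply BC→DE and equate their DE entries.
Rows 2 and 3 agree on G; apply G→E and equate their E entries.
Rows 1 and 3 agree on E; apply E→BC and equate their BC entries.
Rows 1 and 3 agree on BC; apply BC→DE and equate their DE entries.
Row 3 is now all distinguished symbols — the join is lossless.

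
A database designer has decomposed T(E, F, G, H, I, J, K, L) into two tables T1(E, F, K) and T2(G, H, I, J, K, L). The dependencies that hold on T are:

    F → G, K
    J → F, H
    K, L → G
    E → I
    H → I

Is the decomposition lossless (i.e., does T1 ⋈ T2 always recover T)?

No

Common attributes: T1 ∩ T2 = {K}.
No dependency enlarges {K}, so (K)⁺ = {K}.
The closure contains neither all of T1 = {E, F, K} nor all of T2 = {G, H, I, J, K, L}, so the common attributes are not a superkey of either fragment. The join is lossy.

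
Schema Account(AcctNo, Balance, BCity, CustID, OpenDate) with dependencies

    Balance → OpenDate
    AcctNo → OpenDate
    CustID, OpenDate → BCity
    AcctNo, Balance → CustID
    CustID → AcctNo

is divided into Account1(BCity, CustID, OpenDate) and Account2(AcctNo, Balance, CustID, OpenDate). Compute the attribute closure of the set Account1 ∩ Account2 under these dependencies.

AcctNo, BCity, CustID, OpenDate

Account1 ∩ Account2 = {CustID, OpenDate}.
CustID, OpenDate → BCity applies, adding BCity
CustID → AcctNo applies, adding AcctNo
Closure: {AcctNo, BCity, CustID, OpenDate}.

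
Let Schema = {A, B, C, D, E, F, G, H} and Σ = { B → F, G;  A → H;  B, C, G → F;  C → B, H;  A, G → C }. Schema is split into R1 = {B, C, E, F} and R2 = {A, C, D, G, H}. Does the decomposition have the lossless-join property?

No

Common attributes: R1 ∩ R2 = {C}.
Closure of {C}: C → B, H applies, adding B, H; B → F, G applies, adding F, G. So (C)⁺ = {B, C, F, G, H}.
The closure contains neither all of R1 = {B, C, E, F} nor all of R2 = {A, C, D, G, H}, so the common attributes are not a superkey of either fragment. The join is lossy.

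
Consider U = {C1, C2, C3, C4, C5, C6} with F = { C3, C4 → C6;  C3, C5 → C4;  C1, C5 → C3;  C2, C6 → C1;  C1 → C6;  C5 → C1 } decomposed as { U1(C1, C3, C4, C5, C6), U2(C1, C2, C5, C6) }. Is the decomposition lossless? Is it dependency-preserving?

lossless and dependency-preserving

Lossless test: (C1, C5, C6)⁺ = {C1, C3, C4, C5, C6}, which contains all of one fragment — lossless.
Dependency preservation: every FD's attributes lie within a single fragment, so each can be enforced locally — preserved.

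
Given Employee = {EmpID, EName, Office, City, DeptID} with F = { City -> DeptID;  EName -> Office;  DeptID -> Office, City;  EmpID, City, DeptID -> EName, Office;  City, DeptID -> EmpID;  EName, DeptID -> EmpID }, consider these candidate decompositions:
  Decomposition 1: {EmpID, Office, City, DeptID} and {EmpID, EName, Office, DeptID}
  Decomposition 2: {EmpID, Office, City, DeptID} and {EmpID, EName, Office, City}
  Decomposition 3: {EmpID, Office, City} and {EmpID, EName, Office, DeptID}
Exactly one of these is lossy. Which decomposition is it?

Decomposition 3

Decomposition 1: common = {EmpID, Office, DeptID}, closure = {EmpID, EName, Office, City, DeptID} → lossless.
Decomposition 2: common = {EmpID, Office, City}, closure = {EmpID, EName, Office, City, DeptID} → lossless.
Decomposition 3: common = {EmpID, Office}, closure = {EmpID, Office} → lossy.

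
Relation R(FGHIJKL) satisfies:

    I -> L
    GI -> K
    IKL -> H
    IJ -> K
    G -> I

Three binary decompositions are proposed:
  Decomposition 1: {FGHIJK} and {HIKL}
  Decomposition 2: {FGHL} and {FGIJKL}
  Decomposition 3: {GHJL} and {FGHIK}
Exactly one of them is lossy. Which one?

Decomposition 3

Decomposition 1: common = {HIK}, closure = {HIKL} → lossless.
Decomposition 2: common = {FGL}, closure = {FGHIKL} → lossless.
Decomposition 3: common = {GH}, closure = {GHIKL} → lossy.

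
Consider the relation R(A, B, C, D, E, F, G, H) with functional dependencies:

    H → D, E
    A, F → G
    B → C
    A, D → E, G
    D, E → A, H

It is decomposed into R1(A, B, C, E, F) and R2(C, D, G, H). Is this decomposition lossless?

No

Common attributes: R1 ∩ R2 = {C}.
No dependency enlarges {C}, so (C)⁺ = {C}.
The closure contains neither all of R1 = {A, B, C, E, F} nor all of R2 = {C, D, G, H}, so the common attributes are not a superkey of either fragment. The join is lossy.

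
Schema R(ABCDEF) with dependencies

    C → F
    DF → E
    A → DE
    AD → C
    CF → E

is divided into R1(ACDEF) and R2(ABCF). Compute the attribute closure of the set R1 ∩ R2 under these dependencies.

R1 ∩ R2 = {ACF}.
A → DE applies, adding DE
Closure: {ACDEF}.

ACDEF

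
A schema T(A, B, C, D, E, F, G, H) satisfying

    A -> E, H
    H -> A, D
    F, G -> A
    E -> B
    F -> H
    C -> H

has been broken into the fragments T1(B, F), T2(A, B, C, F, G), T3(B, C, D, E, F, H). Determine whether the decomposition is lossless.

Chase test. Columns are A, B, C, D, E, F, G, H; row i has aⱼ where attribute j ∈ Ti, else bᵢⱼ.
Initial tableau (one row per fragment):
  row 1: b11 a2 b13 b14 b15 a6 b17 b18
  row 2: a1 a2 a3 b24 b25 a6 a7 b28
  row 3: b31 a2 a3 a4 a5 a6 b37 a8
Rows 1 and 2 agree on F; apply F→H and equate their H entries.
Rows 1 and 3 agree on F; apply F→H and equate their H entries.
Rows 1 and 2 agree on H; apply H→A, D and equate their A, D entries.
Rows 1 and 3 agree on H; apply H→A, D and equate their A, D entries.
Rows 1 and 2 agree on A; apply A→E, H and equate their E, H entries.
Rows 1 and 3 agree on A; apply A→E, H and equate their E, H entries.
Row 2 is now all distinguished symbols — the join is lossless.

Yes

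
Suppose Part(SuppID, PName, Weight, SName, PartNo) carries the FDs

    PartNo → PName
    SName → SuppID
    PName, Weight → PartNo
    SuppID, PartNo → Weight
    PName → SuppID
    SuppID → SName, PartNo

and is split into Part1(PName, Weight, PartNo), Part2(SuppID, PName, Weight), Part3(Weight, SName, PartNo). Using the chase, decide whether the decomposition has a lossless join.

Yes

Chase test. Columns are SuppID, PName, Weight, SName, PartNo; row i has aⱼ where attribute j ∈ Parti, else bᵢⱼ.
Initial tableau (one row per fragment):
  row 1: b11 a2 a3 b14 a5
  row 2: a1 a2 a3 b24 b25
  row 3: b31 b32 a3 a4 a5
Rows 1 and 3 agree on PartNo; apply PartNo→PName and equate their PName entries.
Rows 1 and 2 agree on PName, Weight; apply PName, Weight→PartNo and equate their PartNo entries.
Rows 1 and 2 agree on PName; apply PName→SuppID and equate their SuppID entries.
Rows 1 and 3 agree on PName; apply PName→SuppID and equate their SuppID entries.
Rows 1 and 2 agree on SuppID; apply SuppID→SName, PartNo and equate their SName, PartNo entries.
Rows 1 and 3 agree on SuppID; apply SuppID→SName, PartNo and equate their SName, PartNo entries.
Row 1 is now all distinguished symbols — the join is lossless.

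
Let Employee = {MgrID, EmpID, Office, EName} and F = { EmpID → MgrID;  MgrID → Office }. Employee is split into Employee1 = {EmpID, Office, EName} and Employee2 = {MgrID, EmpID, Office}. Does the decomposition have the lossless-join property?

Yes

Common attributes: Employee1 ∩ Employee2 = {EmpID, Office}.
Closure of {EmpID, Office}: EmpID → MgrID applies, adding MgrID. So (EmpID, Office)⁺ = {MgrID, EmpID, Office}.
This closure contains every attribute of Employee2, so Employee1 ∩ Employee2 → Employee2. The join is lossless.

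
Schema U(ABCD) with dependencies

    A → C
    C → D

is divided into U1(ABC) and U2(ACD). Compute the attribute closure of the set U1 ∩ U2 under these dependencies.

ACD

U1 ∩ U2 = {AC}.
C → D applies, adding D
Closure: {ACD}.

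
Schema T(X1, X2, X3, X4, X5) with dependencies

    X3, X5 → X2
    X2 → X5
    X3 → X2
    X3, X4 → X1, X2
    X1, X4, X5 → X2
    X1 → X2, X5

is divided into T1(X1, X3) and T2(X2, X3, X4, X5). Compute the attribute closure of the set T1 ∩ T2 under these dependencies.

T1 ∩ T2 = {X3}.
X3 → X2 applies, adding X2
X2 → X5 applies, adding X5
Closure: {X2, X3, X5}.

X2, X3, X5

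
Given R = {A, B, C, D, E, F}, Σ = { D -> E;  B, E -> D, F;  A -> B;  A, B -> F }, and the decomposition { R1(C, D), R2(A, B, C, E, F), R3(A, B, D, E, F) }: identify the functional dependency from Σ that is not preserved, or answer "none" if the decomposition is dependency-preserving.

none

D → E lies within R3.
B, E → D, F lies within R3.
A → B lies within R2.
A, B → F lies within R2.
Every dependency is enforceable on the fragments, so the decomposition is dependency-preserving.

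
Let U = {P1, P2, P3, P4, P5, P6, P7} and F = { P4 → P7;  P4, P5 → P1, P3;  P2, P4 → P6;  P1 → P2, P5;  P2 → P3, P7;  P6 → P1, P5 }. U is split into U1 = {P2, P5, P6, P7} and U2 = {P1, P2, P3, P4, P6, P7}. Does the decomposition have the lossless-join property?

Yes

Common attributes: U1 ∩ U2 = {P2, P6, P7}.
Closure of {P2, P6, P7}: P2 → P3, P7 applies, adding P3; P6 → P1, P5 applies, adding P1, P5. So (P2, P6, P7)⁺ = {P1, P2, P3, P5, P6, P7}.
This closure contains every attribute of U1, so U1 ∩ U2 → U1. The join is lossless.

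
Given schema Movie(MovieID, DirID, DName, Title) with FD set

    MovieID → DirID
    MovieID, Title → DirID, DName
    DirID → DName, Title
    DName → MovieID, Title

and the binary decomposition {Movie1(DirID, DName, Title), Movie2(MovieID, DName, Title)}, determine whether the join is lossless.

Yes

Common attributes: Movie1 ∩ Movie2 = {DName, Title}.
Closure of {DName, Title}: DName → MovieID, Title applies, adding MovieID; MovieID → DirID applies, adding DirID. So (DName, Title)⁺ = {MovieID, DirID, DName, Title}.
This closure contains every attribute of Movie1, so Movie1 ∩ Movie2 → Movie1. The join is lossless.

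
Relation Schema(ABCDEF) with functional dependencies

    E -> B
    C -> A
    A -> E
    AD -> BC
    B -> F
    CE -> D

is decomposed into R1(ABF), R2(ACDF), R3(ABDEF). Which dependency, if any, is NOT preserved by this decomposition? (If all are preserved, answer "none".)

E → B lies within R3.
C → A lies within R2.
A → E lies within R3.
AD → BC: restricted closure across fragments reaches BC.
B → F lies within R1.
CE → D: restricted closure across fragments reaches D.
Every dependency is enforceable on the fragments, so the decomposition is dependency-preserving.

none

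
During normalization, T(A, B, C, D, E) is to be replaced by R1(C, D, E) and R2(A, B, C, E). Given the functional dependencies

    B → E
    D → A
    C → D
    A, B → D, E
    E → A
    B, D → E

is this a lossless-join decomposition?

Common attributes: R1 ∩ R2 = {C, E}.
Closure of {C, E}: C → D applies, adding D; E → A applies, adding A. So (C, E)⁺ = {A, C, D, E}.
This closure contains every attribute of R1, so R1 ∩ R2 → R1. The join is lossless.

Yes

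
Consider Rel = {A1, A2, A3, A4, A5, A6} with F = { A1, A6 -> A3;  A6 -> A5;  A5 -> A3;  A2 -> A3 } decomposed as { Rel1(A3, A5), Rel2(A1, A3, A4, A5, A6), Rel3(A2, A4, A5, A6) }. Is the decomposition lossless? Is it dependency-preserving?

lossy and not dependency-preserving

Lossless test (chase): Rows 1 and 3 agree on A5; apply A5→A3 and equate their A3 entries. No row becomes fully distinguished — the join is lossy.
Dependency preservation: the restricted closure of {A2} across the fragments never reaches {A3}, so A2 → A3 cannot be enforced without a join — not preserved.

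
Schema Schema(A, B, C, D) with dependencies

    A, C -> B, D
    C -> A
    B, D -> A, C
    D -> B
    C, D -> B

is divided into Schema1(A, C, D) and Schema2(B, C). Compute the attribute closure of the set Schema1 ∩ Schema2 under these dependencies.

A, B, C, D

Schema1 ∩ Schema2 = {C}.
C → A applies, adding A
A, C → B, D applies, adding B, D
Closure: {A, B, C, D}.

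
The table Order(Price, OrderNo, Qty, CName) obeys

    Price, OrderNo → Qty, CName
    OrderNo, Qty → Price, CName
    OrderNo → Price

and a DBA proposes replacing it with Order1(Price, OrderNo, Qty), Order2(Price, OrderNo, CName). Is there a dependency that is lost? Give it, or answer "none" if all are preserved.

Price, OrderNo → Qty, CName: restricted closure across fragments reaches Qty, CName.
OrderNo, Qty → Price, CName: restricted closure across fragments reaches Price, CName.
OrderNo → Price lies within Order1.
Every dependency is enforceable on the fragments, so the decomposition is dependency-preserving.

none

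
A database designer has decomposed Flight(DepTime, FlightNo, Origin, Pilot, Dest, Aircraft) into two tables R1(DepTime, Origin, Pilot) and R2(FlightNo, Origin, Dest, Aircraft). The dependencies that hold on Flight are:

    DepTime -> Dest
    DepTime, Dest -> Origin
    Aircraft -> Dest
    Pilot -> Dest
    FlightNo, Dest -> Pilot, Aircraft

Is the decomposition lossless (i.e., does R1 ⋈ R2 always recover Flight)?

No

Common attributes: R1 ∩ R2 = {Origin}.
No dependency enlarges {Origin}, so (Origin)⁺ = {Origin}.
The closure contains neither all of R1 = {DepTime, Origin, Pilot} nor all of R2 = {FlightNo, Origin, Dest, Aircraft}, so the common attributes are not a superkey of either fragment. The join is lossy.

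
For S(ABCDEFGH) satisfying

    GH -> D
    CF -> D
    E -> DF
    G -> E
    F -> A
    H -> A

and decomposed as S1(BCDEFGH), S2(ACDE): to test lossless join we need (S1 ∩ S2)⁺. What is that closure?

S1 ∩ S2 = {CDE}.
E → DF applies, adding F
F → A applies, adding A
Closure: {ACDEF}.

ACDEF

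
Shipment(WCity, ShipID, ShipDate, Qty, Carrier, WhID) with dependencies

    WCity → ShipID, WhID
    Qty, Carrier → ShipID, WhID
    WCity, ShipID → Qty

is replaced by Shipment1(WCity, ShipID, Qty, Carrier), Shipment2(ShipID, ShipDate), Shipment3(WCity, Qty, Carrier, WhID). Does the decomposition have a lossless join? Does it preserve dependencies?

Lossless test (chase): Rows 1 and 3 agree on WCity; apply WCity→ShipID, WhID and equate their ShipID, WhID entries. No row becomes fully distinguished — the join is lossy.
Dependency preservation: WCity → ShipID, WhID; Qty, Carrier → ShipID, WhID are not contained in any single fragment, but the restricted closure of each left-hand side across the fragments still reaches the right-hand side; the remaining FDs each lie inside some fragment. All dependencies are preserved.

lossy but dependency-preserving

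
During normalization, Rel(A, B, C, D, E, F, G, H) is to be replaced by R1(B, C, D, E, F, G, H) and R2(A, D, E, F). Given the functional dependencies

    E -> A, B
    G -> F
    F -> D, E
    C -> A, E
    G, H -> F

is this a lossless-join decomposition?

Common attributes: R1 ∩ R2 = {D, E, F}.
Closure of {D, E, F}: E → A, B applies, adding A, B. So (D, E, F)⁺ = {A, B, D, E, F}.
This closure contains every attribute of R2, so R1 ∩ R2 → R2. The join is lossless.

Yes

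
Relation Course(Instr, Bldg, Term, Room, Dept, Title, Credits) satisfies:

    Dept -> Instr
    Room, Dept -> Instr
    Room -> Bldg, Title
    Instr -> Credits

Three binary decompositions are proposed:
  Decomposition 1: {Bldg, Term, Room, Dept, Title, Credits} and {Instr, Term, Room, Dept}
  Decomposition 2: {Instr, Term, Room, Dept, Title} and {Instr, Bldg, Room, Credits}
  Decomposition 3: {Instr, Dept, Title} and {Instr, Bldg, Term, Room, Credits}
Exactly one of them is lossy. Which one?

Decomposition 1: common = {Term, Room, Dept}, closure = {Instr, Bldg, Term, Room, Dept, Title, Credits} → lossless.
Decomposition 2: common = {Instr, Room}, closure = {Instr, Bldg, Room, Title, Credits} → lossless.
Decomposition 3: common = {Instr}, closure = {Instr, Credits} → lossy.

Decomposition 3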